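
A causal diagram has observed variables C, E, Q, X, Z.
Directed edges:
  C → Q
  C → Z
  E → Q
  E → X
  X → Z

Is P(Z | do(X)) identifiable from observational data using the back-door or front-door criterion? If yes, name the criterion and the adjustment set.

P(Z|do(X)): backdoor, adjust for ∅.

desc(X)\{X}={Z}; candidates ⊆ {C,E,Q}.
∅: X⊥Z given ∅ in G with X→· removed — back-door holds.
P(Z|do(X)) = P(Z|X) — no adjustment needed.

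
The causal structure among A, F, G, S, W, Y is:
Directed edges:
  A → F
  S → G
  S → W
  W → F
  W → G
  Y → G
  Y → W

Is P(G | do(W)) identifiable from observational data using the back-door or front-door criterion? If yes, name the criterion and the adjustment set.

P(G|do(W)): backdoor, adjust for {S, Y}.

desc(W)\{W}={F,G}; candidates ⊆ {A,S,Y}.
size 0: {}; under {} W still reaches {G,S,Y} ∋ G.
size 1: {A}, {S}, {Y}; under {A} W still reaches {G,S,Y} ∋ G.
{S,Y}: W⊥G given {S,Y} in G with W→· removed — back-door holds.
P(G|do(W)) = Σ_{S,Y} P(G|W,S,Y)·P(S,Y).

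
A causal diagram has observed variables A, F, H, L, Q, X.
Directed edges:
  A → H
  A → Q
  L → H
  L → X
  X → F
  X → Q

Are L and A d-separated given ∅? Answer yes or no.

Yes — L ⊥ A | ∅.

Bayes-Ball from L | ∅ reaches {F,H,Q,X}.
A ∉ reach(L|∅) ⇒ L ⊥ A | ∅.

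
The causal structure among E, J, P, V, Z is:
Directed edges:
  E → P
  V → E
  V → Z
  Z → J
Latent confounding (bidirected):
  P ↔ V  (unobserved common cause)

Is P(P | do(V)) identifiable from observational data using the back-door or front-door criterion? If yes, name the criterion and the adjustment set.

desc(V)\{V}={E,J,P,Z}; candidates ⊆ {—}.
V↔P: latent back-door arc(s) into V.
size 0: {}; under {} V still reaches {P} ∋ P.
V↔P cannot be blocked by any observed set — no back-door set.
{E}: (i) intercepts every directed V→P path; (ii) no back-door V→{E}; (iii) {V} blocks every back-door {E}→P. Front-door holds.
P(P|do(V)) = Σ_{E} P(E|V) Σ_{V'} P(P|E,V')P(V').

P(P|do(V)): frontdoor, adjust for {E}.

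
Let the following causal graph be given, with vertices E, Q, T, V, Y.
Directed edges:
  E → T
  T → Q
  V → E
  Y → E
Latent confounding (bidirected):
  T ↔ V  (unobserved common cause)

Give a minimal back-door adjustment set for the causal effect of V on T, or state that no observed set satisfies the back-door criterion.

V→T: no observed back-door set.

desc(V)\{V}={E,Q,T}; candidates ⊆ {Y}.
V↔T: latent back-door arc(s) into V.
size 0: {}; under {} V still reaches {Q,T} ∋ T.
size 1: {Y}; under {Y} V still reaches {Q,T} ∋ T.
V↔T cannot be blocked by any observed set — no back-door set.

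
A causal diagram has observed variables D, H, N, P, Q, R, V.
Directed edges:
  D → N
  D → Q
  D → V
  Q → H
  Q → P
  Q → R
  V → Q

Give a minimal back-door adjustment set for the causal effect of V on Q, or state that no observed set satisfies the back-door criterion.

desc(V)\{V}={H,P,Q,R}; candidates ⊆ {D,N}.
size 0: {}; under {} V still reaches {D,H,N,P,Q,R} ∋ Q.
{D}: V⊥Q given {D} in G with V→· removed — back-door holds.

V→Q: minimal back-door set {D}.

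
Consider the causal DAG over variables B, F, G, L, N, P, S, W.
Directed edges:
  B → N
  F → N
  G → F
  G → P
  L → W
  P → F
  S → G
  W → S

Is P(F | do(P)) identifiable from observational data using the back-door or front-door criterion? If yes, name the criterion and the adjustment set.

P(F|do(P)): backdoor, adjust for {G}.

desc(P)\{P}={F,N}; candidates ⊆ {B,G,L,S,W}.
size 0: {}; under {} P still reaches {F,G,L,N,S,W} ∋ F.
{G}: P⊥F given {G} in G with P→· removed — back-door holds.
P(F|do(P)) = Σ_{G} P(F|P,G)·P(G).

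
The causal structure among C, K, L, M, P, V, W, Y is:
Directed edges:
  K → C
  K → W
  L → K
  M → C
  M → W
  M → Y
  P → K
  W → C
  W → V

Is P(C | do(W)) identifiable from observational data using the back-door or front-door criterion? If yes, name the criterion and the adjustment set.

desc(W)\{W}={C,V}; candidates ⊆ {K,L,M,P,Y}.
size 0: {}; under {} W still reaches {C,K,L,M,P,Y} ∋ C.
size 1: {K}, {L}, {M} …(+2); under {K} W still reaches {C,M,Y} ∋ C.
{K,M}: W⊥C given {K,M} in G with W→· removed — back-door holds.
P(C|do(W)) = Σ_{K,M} P(C|W,K,M)·P(K,M).

P(C|do(W)): backdoor, adjust for {K, M}.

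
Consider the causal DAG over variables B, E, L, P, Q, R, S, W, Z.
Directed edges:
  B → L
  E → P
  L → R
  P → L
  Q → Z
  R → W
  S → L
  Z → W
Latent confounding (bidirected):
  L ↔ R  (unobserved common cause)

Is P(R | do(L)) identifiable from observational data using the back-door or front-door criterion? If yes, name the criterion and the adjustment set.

desc(L)\{L}={R,W}; candidates ⊆ {B,E,P,Q,S,Z}.
L↔R: latent back-door arc(s) into L.
size 0: {}; under {} L still reaches {B,E,P,R,S,W} ∋ R.
size 1: {B}, {E}, {P} …(+3); under {B} L still reaches {E,P,R,S,W} ∋ R.
size 2: {B,E}, {B,P}, {B,Q} …(+12); under {B,E} L still reaches {P,R,S,W} ∋ R.
L↔R cannot be blocked by any observed set — no back-door set.
No mediator lies on a directed L→…→R path.
Neither criterion identifies P(R|do(L)) in this graph.

P(R|do(L)): not identifiable (no BD/FD set).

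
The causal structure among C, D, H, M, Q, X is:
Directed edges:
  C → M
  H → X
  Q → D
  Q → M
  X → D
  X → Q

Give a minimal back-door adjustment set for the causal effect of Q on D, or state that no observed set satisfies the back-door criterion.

Q→D: minimal back-door set {X}.

desc(Q)\{Q}={D,M}; candidates ⊆ {C,H,X}.
size 0: {}; under {} Q still reaches {D,H,X} ∋ D.
{X}: Q⊥D given {X} in G with Q→· removed — back-door holds.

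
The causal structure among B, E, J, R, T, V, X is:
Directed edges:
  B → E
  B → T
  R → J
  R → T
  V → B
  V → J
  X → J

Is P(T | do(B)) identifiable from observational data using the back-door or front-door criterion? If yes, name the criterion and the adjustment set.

desc(B)\{B}={E,T}; candidates ⊆ {J,R,V,X}.
∅: B⊥T given ∅ in G with B→· removed — back-door holds.
P(T|do(B)) = P(T|B) — no adjustment needed.

P(T|do(B)): backdoor, adjust for ∅.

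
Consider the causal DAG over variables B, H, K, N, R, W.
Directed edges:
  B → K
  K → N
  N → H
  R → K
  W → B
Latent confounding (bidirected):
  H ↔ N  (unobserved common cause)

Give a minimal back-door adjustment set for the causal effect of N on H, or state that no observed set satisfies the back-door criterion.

desc(N)\{N}={H}; candidates ⊆ {B,K,R,W}.
N↔H: latent back-door arc(s) into N.
size 0: {}; under {} N still reaches {B,H,K,R,W} ∋ H.
size 1: {B}, {K}, {R} …(+1); under {B} N still reaches {H,K,R} ∋ H.
size 2: {B,K}, {B,R}, {B,W} …(+3); under {B,K} N still reaches {H} ∋ H.
N↔H cannot be blocked by any observed set — no back-door set.

N→H: no observed back-door set.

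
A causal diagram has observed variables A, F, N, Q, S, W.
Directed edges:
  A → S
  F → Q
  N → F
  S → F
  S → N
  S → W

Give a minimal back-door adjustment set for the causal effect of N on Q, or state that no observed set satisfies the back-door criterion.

desc(N)\{N}={F,Q}; candidates ⊆ {A,S,W}.
size 0: {}; under {} N still reaches {A,F,Q,S,W} ∋ Q.
{S}: N⊥Q given {S} in G with N→· removed — back-door holds.

N→Q: minimal back-door set {S}.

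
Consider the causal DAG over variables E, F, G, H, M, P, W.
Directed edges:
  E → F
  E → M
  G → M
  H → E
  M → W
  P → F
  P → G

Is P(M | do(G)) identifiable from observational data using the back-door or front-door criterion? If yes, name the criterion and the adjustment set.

P(M|do(G)): backdoor, adjust for ∅.

desc(G)\{G}={M,W}; candidates ⊆ {E,F,H,P}.
∅: G⊥M given ∅ in G with G→· removed — back-door holds.
P(M|do(G)) = P(M|G) — no adjustment needed.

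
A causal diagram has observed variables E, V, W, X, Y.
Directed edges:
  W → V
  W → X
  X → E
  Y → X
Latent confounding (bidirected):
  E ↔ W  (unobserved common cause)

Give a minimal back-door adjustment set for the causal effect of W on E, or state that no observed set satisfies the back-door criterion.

W→E: no observed back-door set.

desc(W)\{W}={E,V,X}; candidates ⊆ {Y}.
W↔E: latent back-door arc(s) into W.
size 0: {}; under {} W still reaches {E} ∋ E.
size 1: {Y}; under {Y} W still reaches {E} ∋ E.
W↔E cannot be blocked by any observed set — no back-door set.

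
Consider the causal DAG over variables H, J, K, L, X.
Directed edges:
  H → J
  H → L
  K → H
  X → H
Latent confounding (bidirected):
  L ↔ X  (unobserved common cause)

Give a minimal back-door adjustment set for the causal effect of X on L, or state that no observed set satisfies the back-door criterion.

desc(X)\{X}={H,J,L}; candidates ⊆ {K}.
X↔L: latent back-door arc(s) into X.
size 0: {}; under {} X still reaches {L} ∋ L.
size 1: {K}; under {K} X still reaches {L} ∋ L.
X↔L cannot be blocked by any observed set — no back-door set.

X→L: no observed back-door set.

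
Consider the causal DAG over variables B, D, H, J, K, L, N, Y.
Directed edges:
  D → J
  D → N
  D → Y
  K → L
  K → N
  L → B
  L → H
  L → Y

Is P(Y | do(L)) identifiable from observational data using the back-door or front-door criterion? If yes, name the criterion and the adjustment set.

desc(L)\{L}={B,H,Y}; candidates ⊆ {D,J,K,N}.
∅: L⊥Y given ∅ in G with L→· removed — back-door holds.
P(Y|do(L)) = P(Y|L) — no adjustment needed.

P(Y|do(L)): backdoor, adjust for ∅.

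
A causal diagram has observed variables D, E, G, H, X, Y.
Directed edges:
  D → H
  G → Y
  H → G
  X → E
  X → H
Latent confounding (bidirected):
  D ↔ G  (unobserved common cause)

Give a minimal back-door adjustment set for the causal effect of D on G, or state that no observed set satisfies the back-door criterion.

desc(D)\{D}={G,H,Y}; candidates ⊆ {E,X}.
D↔G: latent back-door arc(s) into D.
size 0: {}; under {} D still reaches {G,Y} ∋ G.
size 1: {E}, {X}; under {E} D still reaches {G,Y} ∋ G.
size 2: {E,X}; under {E,X} D still reaches {G,Y} ∋ G.
D↔G cannot be blocked by any observed set — no back-door set.

D→G: no observed back-door set.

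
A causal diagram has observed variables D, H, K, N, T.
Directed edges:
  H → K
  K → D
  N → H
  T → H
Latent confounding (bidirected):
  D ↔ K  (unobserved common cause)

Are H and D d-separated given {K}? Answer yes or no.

No — H and D are d-connected given {K}.

Bayes-Ball from H | {K} reaches {D,N,T}.
D ∈ reach(H|{K}) ⇒ H ⊥̸ D | {K}.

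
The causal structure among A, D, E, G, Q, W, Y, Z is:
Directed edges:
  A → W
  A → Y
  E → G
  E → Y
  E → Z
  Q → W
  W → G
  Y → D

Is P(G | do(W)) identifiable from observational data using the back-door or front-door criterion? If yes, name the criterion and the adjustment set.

P(G|do(W)): backdoor, adjust for ∅.

desc(W)\{W}={G}; candidates ⊆ {A,D,E,Q,Y,Z}.
∅: W⊥G given ∅ in G with W→· removed — back-door holds.
P(G|do(W)) = P(G|W) — no adjustment needed.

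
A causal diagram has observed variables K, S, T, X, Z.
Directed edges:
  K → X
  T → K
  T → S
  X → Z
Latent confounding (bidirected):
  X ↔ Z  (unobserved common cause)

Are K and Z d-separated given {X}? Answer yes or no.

Bayes-Ball from K | {X} reaches {S,T,Z}.
Z ∈ reach(K|{X}) ⇒ K ⊥̸ Z | {X}.

No — K and Z are d-connected given {X}.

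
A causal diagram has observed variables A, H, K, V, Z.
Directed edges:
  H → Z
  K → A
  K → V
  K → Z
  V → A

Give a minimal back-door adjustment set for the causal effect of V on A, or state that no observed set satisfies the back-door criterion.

V→A: minimal back-door set {K}.

desc(V)\{V}={A}; candidates ⊆ {H,K,Z}.
size 0: {}; under {} V still reaches {A,K,Z} ∋ A.
{K}: V⊥A given {K} in G with V→· removed — back-door holds.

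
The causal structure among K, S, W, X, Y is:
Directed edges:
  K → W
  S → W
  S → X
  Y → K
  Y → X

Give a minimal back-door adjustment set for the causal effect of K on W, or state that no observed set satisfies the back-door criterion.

K→W: minimal back-door set ∅.

desc(K)\{K}={W}; candidates ⊆ {S,X,Y}.
∅: K⊥W given ∅ in G with K→· removed — back-door holds.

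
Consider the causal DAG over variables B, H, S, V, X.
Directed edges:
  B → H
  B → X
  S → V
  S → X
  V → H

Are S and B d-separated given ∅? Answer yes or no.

Bayes-Ball from S | ∅ reaches {H,V,X}.
B ∉ reach(S|∅) ⇒ S ⊥ B | ∅.

Yes — S ⊥ B | ∅.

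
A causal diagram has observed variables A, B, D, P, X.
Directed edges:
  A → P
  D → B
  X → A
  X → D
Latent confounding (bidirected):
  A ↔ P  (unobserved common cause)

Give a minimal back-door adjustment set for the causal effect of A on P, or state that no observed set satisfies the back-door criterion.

desc(A)\{A}={P}; candidates ⊆ {B,D,X}.
A↔P: latent back-door arc(s) into A.
size 0: {}; under {} A still reaches {B,D,P,X} ∋ P.
size 1: {B}, {D}, {X}; under {B} A still reaches {D,P,X} ∋ P.
size 2: {B,D}, {B,X}, {D,X}; under {B,D} A still reaches {P,X} ∋ P.
A↔P cannot be blocked by any observed set — no back-door set.

A→P: no observed back-door set.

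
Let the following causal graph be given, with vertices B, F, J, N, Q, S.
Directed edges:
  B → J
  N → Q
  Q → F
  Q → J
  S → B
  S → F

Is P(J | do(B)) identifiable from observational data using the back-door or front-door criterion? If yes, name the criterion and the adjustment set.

P(J|do(B)): backdoor, adjust for ∅.

desc(B)\{B}={J}; candidates ⊆ {F,N,Q,S}.
∅: B⊥J given ∅ in G with B→· removed — back-door holds.
P(J|do(B)) = P(J|B) — no adjustment needed.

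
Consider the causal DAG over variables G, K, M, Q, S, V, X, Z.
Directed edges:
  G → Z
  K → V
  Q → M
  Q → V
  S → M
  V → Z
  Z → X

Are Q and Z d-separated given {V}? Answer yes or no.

Yes — Q ⊥ Z | {V}.

Bayes-Ball from Q | {V} reaches {K,M}.
Z ∉ reach(Q|{V}) ⇒ Q ⊥ Z | {V}.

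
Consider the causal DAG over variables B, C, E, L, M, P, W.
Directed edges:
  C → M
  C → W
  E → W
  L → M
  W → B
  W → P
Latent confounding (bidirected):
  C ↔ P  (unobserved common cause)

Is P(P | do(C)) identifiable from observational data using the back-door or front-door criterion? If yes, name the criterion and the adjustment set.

desc(C)\{C}={B,M,P,W}; candidates ⊆ {E,L}.
C↔P: latent back-door arc(s) into C.
size 0: {}; under {} C still reaches {P} ∋ P.
size 1: {E}, {L}; under {E} C still reaches {P} ∋ P.
size 2: {E,L}; under {E,L} C still reaches {P} ∋ P.
C↔P cannot be blocked by any observed set — no back-door set.
{W}: (i) intercepts every directed C→P path; (ii) no back-door C→{W}; (iii) {C} blocks every back-door {W}→P. Front-door holds.
P(P|do(C)) = Σ_{W} P(W|C) Σ_{C'} P(P|W,C')P(C').

P(P|do(C)): frontdoor, adjust for {W}.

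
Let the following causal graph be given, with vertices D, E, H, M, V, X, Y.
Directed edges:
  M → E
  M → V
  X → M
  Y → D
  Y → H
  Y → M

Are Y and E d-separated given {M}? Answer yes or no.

Bayes-Ball from Y | {M} reaches {D,H,X}.
E ∉ reach(Y|{M}) ⇒ Y ⊥ E | {M}.

Yes — Y ⊥ E | {M}.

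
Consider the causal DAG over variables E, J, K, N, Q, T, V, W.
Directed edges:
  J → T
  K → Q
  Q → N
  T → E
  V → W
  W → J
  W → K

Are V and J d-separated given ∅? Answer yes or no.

No — V and J are d-connected given ∅.

Bayes-Ball from V | ∅ reaches {E,J,K,N,Q,T,W}.
J ∈ reach(V|∅) ⇒ V ⊥̸ J | ∅.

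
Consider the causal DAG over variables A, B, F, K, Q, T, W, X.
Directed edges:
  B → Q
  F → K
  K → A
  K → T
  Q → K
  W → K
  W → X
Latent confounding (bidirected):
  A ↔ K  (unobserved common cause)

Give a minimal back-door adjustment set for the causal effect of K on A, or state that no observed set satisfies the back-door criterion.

desc(K)\{K}={A,T}; candidates ⊆ {B,F,Q,W,X}.
K↔A: latent back-door arc(s) into K.
size 0: {}; under {} K still reaches {A,B,F,Q,W,X} ∋ A.
size 1: {B}, {F}, {Q} …(+2); under {B} K still reaches {A,F,Q,W,X} ∋ A.
size 2: {B,F}, {B,Q}, {B,W} …(+7); under {B,F} K still reaches {A,Q,W,X} ∋ A.
K↔A cannot be blocked by any observed set — no back-door set.

K→A: no observed back-door set.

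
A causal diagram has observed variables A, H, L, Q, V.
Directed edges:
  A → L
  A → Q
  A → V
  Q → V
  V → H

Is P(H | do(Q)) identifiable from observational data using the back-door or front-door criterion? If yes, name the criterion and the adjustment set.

P(H|do(Q)): backdoor, adjust for {A}.

desc(Q)\{Q}={H,V}; candidates ⊆ {A,L}.
size 0: {}; under {} Q still reaches {A,H,L,V} ∋ H.
{A}: Q⊥H given {A} in G with Q→· removed — back-door holds.
P(H|do(Q)) = Σ_{A} P(H|Q,A)·P(A).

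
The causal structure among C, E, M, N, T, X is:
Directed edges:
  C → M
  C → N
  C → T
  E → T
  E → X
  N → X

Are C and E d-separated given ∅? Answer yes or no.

Yes — C ⊥ E | ∅.

Bayes-Ball from C | ∅ reaches {M,N,T,X}.
E ∉ reach(C|∅) ⇒ C ⊥ E | ∅.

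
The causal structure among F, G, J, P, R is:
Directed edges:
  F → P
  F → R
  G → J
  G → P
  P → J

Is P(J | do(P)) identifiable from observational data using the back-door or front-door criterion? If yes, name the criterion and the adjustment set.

desc(P)\{P}={J}; candidates ⊆ {F,G,R}.
size 0: {}; under {} P still reaches {F,G,J,R} ∋ J.
{G}: P⊥J given {G} in G with P→· removed — back-door holds.
P(J|do(P)) = Σ_{G} P(J|P,G)·P(G).

P(J|do(P)): backdoor, adjust for {G}.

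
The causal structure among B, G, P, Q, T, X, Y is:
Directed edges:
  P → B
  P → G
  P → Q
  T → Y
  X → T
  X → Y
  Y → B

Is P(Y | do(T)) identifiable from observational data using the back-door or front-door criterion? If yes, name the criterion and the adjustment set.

P(Y|do(T)): backdoor, adjust for {X}.

desc(T)\{T}={B,Y}; candidates ⊆ {G,P,Q,X}.
size 0: {}; under {} T still reaches {B,X,Y} ∋ Y.
{X}: T⊥Y given {X} in G with T→· removed — back-door holds.
P(Y|do(T)) = Σ_{X} P(Y|T,X)·P(X).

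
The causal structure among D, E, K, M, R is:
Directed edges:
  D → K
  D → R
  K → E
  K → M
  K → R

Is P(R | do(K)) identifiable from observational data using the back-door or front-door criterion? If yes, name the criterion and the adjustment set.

P(R|do(K)): backdoor, adjust for {D}.

desc(K)\{K}={E,M,R}; candidates ⊆ {D}.
size 0: {}; under {} K still reaches {D,R} ∋ R.
{D}: K⊥R given {D} in G with K→· removed — back-door holds.
P(R|do(K)) = Σ_{D} P(R|K,D)·P(D).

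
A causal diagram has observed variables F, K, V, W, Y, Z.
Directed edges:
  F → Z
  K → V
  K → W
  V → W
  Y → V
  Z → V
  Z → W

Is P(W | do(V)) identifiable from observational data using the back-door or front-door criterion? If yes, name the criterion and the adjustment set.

desc(V)\{V}={W}; candidates ⊆ {F,K,Y,Z}.
size 0: {}; under {} V still reaches {F,K,W,Y,Z} ∋ W.
size 1: {F}, {K}, {Y} …(+1); under {F} V still reaches {K,W,Y,Z} ∋ W.
{K,Z}: V⊥W given {K,Z} in G with V→· removed — back-door holds.
P(W|do(V)) = Σ_{K,Z} P(W|V,K,Z)·P(K,Z).

P(W|do(V)): backdoor, adjust for {K, Z}.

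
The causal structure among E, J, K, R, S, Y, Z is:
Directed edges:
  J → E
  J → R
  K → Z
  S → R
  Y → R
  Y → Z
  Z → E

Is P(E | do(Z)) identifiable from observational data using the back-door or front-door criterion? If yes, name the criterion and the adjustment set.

desc(Z)\{Z}={E}; candidates ⊆ {J,K,R,S,Y}.
∅: Z⊥E given ∅ in G with Z→· removed — back-door holds.
P(E|do(Z)) = P(E|Z) — no adjustment needed.

P(E|do(Z)): backdoor, adjust for ∅.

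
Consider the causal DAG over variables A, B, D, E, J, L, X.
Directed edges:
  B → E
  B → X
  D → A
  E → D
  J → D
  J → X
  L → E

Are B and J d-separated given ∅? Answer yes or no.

Bayes-Ball from B | ∅ reaches {A,D,E,X}.
J ∉ reach(B|∅) ⇒ B ⊥ J | ∅.

Yes — B ⊥ J | ∅.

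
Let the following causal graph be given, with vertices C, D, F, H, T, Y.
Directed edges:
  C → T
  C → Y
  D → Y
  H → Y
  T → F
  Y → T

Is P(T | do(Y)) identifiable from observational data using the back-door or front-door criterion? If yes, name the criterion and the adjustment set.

desc(Y)\{Y}={F,T}; candidates ⊆ {C,D,H}.
size 0: {}; under {} Y still reaches {C,D,F,H,T} ∋ T.
{C}: Y⊥T given {C} in G with Y→· removed — back-door holds.
P(T|do(Y)) = Σ_{C} P(T|Y,C)·P(C).

P(T|do(Y)): backdoor, adjust for {C}.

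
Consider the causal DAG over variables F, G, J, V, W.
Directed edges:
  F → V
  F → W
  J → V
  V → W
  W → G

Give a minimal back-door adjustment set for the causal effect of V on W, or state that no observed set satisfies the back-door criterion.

V→W: minimal back-door set {F}.

desc(V)\{V}={G,W}; candidates ⊆ {F,J}.
size 0: {}; under {} V still reaches {F,G,J,W} ∋ W.
{F}: V⊥W given {F} in G with V→· removed — back-door holds.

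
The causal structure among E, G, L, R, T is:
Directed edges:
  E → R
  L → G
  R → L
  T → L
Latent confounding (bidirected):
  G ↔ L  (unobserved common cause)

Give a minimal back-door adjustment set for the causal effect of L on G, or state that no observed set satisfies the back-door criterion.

L→G: no observed back-door set.

desc(L)\{L}={G}; candidates ⊆ {E,R,T}.
L↔G: latent back-door arc(s) into L.
size 0: {}; under {} L still reaches {E,G,R,T} ∋ G.
size 1: {E}, {R}, {T}; under {E} L still reaches {G,R,T} ∋ G.
size 2: {E,R}, {E,T}, {R,T}; under {E,R} L still reaches {G,T} ∋ G.
L↔G cannot be blocked by any observed set — no back-door set.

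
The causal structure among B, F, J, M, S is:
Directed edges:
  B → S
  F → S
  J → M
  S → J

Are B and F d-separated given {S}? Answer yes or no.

No — B and F are d-connected given {S}.

Bayes-Ball from B | {S} reaches {F}.
F ∈ reach(B|{S}) ⇒ B ⊥̸ F | {S}.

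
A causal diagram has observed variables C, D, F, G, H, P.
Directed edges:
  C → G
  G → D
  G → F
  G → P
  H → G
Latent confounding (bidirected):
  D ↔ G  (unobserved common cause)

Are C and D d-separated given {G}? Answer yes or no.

No — C and D are d-connected given {G}.

Bayes-Ball from C | {G} reaches {D,H}.
D ∈ reach(C|{G}) ⇒ C ⊥̸ D | {G}.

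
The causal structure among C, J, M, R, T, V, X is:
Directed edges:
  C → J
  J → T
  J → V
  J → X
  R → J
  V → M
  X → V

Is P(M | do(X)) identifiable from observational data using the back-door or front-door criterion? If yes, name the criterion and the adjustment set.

desc(X)\{X}={M,V}; candidates ⊆ {C,J,R,T}.
size 0: {}; under {} X still reaches {C,J,M,R,T,V} ∋ M.
{J}: X⊥M given {J} in G with X→· removed — back-door holds.
P(M|do(X)) = Σ_{J} P(M|X,J)·P(J).

P(M|do(X)): backdoor, adjust for {J}.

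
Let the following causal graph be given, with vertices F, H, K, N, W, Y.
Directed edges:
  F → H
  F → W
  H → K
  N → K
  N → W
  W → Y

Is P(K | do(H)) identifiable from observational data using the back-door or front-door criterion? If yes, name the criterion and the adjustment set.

desc(H)\{H}={K}; candidates ⊆ {F,N,W,Y}.
∅: H⊥K given ∅ in G with H→· removed — back-door holds.
P(K|do(H)) = P(K|H) — no adjustment needed.

P(K|do(H)): backdoor, adjust for ∅.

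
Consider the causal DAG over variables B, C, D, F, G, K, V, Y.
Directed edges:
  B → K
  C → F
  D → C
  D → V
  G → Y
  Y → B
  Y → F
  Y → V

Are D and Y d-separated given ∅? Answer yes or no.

Bayes-Ball from D | ∅ reaches {C,F,V}.
Y ∉ reach(D|∅) ⇒ D ⊥ Y | ∅.

Yes — D ⊥ Y | ∅.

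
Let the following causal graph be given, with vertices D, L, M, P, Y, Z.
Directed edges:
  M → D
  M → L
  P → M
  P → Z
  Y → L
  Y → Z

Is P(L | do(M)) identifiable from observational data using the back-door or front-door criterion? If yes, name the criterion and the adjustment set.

desc(M)\{M}={D,L}; candidates ⊆ {P,Y,Z}.
∅: M⊥L given ∅ in G with M→· removed — back-door holds.
P(L|do(M)) = P(L|M) — no adjustment needed.

P(L|do(M)): backdoor, adjust for ∅.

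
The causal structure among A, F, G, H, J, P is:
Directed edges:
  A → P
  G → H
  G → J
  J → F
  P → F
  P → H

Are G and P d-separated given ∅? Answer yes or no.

Yes — G ⊥ P | ∅.

Bayes-Ball from G | ∅ reaches {F,H,J}.
P ∉ reach(G|∅) ⇒ G ⊥ P | ∅.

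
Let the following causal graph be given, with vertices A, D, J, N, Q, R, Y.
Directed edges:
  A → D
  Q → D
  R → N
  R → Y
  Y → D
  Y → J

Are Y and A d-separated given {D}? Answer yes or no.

Bayes-Ball from Y | {D} reaches {A,J,N,Q,R}.
A ∈ reach(Y|{D}) ⇒ Y ⊥̸ A | {D}.

No — Y and A are d-connected given {D}.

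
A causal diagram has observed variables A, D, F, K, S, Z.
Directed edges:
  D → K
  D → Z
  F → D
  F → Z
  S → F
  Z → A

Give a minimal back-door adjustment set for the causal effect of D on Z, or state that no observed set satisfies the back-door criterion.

desc(D)\{D}={A,K,Z}; candidates ⊆ {F,S}.
size 0: {}; under {} D still reaches {A,F,S,Z} ∋ Z.
{F}: D⊥Z given {F} in G with D→· removed — back-door holds.

D→Z: minimal back-door set {F}.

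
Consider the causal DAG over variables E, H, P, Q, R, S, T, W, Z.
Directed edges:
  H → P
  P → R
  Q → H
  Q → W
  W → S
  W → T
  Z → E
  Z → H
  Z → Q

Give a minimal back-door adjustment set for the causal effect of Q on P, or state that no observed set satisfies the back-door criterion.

Q→P: minimal back-door set {Z}.

desc(Q)\{Q}={H,P,R,S,T,W}; candidates ⊆ {E,Z}.
size 0: {}; under {} Q still reaches {E,H,P,R,Z} ∋ P.
{Z}: Q⊥P given {Z} in G with Q→· removed — back-door holds.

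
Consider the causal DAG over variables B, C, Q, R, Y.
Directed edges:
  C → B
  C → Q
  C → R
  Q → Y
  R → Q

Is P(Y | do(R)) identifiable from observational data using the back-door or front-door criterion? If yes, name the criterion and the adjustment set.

P(Y|do(R)): backdoor, adjust for {C}.

desc(R)\{R}={Q,Y}; candidates ⊆ {B,C}.
size 0: {}; under {} R still reaches {B,C,Q,Y} ∋ Y.
{C}: R⊥Y given {C} in G with R→· removed — back-door holds.
P(Y|do(R)) = Σ_{C} P(Y|R,C)·P(C).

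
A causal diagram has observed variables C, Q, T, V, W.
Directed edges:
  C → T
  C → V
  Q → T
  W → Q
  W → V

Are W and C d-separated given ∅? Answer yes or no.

Yes — W ⊥ C | ∅.

Bayes-Ball from W | ∅ reaches {Q,T,V}.
C ∉ reach(W|∅) ⇒ W ⊥ C | ∅.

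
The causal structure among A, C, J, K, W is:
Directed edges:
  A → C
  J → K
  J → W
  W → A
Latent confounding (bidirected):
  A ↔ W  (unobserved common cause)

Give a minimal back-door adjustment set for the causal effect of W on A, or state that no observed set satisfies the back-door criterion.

desc(W)\{W}={A,C}; candidates ⊆ {J,K}.
W↔A: latent back-door arc(s) into W.
size 0: {}; under {} W still reaches {A,C,J,K} ∋ A.
size 1: {J}, {K}; under {J} W still reaches {A,C} ∋ A.
size 2: {J,K}; under {J,K} W still reaches {A,C} ∋ A.
W↔A cannot be blocked by any observed set — no back-door set.

W→A: no observed back-door set.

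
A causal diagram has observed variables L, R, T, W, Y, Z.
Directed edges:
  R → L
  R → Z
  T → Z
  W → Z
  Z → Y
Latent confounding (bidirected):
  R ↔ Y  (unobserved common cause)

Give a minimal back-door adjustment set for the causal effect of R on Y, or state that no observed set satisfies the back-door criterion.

desc(R)\{R}={L,Y,Z}; candidates ⊆ {T,W}.
R↔Y: latent back-door arc(s) into R.
size 0: {}; under {} R still reaches {Y} ∋ Y.
size 1: {T}, {W}; under {T} R still reaches {Y} ∋ Y.
size 2: {T,W}; under {T,W} R still reaches {Y} ∋ Y.
R↔Y cannot be blocked by any observed set — no back-door set.

R→Y: no observed back-door set.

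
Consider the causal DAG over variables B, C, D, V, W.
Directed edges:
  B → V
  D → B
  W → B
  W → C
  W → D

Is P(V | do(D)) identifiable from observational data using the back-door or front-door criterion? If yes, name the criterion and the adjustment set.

P(V|do(D)): backdoor, adjust for {W}.

desc(D)\{D}={B,V}; candidates ⊆ {C,W}.
size 0: {}; under {} D still reaches {B,C,V,W} ∋ V.
{W}: D⊥V given {W} in G with D→· removed — back-door holds.
P(V|do(D)) = Σ_{W} P(V|D,W)·P(W).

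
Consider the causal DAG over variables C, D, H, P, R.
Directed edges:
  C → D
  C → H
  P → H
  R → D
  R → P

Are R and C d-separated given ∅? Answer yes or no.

Yes — R ⊥ C | ∅.

Bayes-Ball from R | ∅ reaches {D,H,P}.
C ∉ reach(R|∅) ⇒ R ⊥ C | ∅.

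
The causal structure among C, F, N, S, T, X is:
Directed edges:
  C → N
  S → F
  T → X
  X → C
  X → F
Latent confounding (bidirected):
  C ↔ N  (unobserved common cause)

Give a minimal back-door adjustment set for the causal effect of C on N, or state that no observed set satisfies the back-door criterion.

desc(C)\{C}={N}; candidates ⊆ {F,S,T,X}.
C↔N: latent back-door arc(s) into C.
size 0: {}; under {} C still reaches {F,N,T,X} ∋ N.
size 1: {F}, {S}, {T} …(+1); under {F} C still reaches {N,S,T,X} ∋ N.
size 2: {F,S}, {F,T}, {F,X} …(+3); under {F,S} C still reaches {N,T,X} ∋ N.
C↔N cannot be blocked by any observed set — no back-door set.

C→N: no observed back-door set.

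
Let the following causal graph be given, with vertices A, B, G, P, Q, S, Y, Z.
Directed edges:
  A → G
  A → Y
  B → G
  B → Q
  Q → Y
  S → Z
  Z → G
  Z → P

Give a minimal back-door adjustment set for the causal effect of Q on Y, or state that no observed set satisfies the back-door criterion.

desc(Q)\{Q}={Y}; candidates ⊆ {A,B,G,P,S,Z}.
∅: Q⊥Y given ∅ in G with Q→· removed — back-door holds.

Q→Y: minimal back-door set ∅.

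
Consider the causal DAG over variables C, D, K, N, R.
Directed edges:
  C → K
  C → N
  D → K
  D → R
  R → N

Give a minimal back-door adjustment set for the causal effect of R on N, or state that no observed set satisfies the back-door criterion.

R→N: minimal back-door set ∅.

desc(R)\{R}={N}; candidates ⊆ {C,D,K}.
∅: R⊥N given ∅ in G with R→· removed — back-door holds.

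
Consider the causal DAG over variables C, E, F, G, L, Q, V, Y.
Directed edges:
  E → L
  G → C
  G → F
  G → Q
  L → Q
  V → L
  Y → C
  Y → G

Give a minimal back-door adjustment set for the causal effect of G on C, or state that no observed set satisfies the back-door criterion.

G→C: minimal back-door set {Y}.

desc(G)\{G}={C,F,Q}; candidates ⊆ {E,L,V,Y}.
size 0: {}; under {} G still reaches {C,Y} ∋ C.
{Y}: G⊥C given {Y} in G with G→· removed — back-door holds.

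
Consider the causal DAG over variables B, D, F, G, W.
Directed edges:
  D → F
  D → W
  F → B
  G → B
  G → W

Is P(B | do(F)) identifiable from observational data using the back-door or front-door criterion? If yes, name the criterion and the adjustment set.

desc(F)\{F}={B}; candidates ⊆ {D,G,W}.
∅: F⊥B given ∅ in G with F→· removed — back-door holds.
P(B|do(F)) = P(B|F) — no adjustment needed.

P(B|do(F)): backdoor, adjust for ∅.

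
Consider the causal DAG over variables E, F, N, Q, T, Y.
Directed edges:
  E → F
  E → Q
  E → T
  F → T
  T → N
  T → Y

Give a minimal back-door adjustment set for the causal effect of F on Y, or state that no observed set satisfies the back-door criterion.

F→Y: minimal back-door set {E}.

desc(F)\{F}={N,T,Y}; candidates ⊆ {E,Q}.
size 0: {}; under {} F still reaches {E,N,Q,T,Y} ∋ Y.
{E}: F⊥Y given {E} in G with F→· removed — back-door holds.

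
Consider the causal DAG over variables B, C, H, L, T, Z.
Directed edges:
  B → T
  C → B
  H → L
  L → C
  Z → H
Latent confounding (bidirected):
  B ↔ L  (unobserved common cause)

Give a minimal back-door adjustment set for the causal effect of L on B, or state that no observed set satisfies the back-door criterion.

L→B: no observed back-door set.

desc(L)\{L}={B,C,T}; candidates ⊆ {H,Z}.
L↔B: latent back-door arc(s) into L.
size 0: {}; under {} L still reaches {B,H,T,Z} ∋ B.
size 1: {H}, {Z}; under {H} L still reaches {B,T} ∋ B.
size 2: {H,Z}; under {H,Z} L still reaches {B,T} ∋ B.
L↔B cannot be blocked by any observed set — no back-door set.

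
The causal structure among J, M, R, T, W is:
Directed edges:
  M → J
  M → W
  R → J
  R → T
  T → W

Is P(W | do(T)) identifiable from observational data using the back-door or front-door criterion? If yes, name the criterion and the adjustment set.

P(W|do(T)): backdoor, adjust for ∅.

desc(T)\{T}={W}; candidates ⊆ {J,M,R}.
∅: T⊥W given ∅ in G with T→· removed — back-door holds.
P(W|do(T)) = P(W|T) — no adjustment needed.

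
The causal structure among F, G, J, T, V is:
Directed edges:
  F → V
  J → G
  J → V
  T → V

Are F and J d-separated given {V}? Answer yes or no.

Bayes-Ball from F | {V} reaches {G,J,T}.
J ∈ reach(F|{V}) ⇒ F ⊥̸ J | {V}.

No — F and J are d-connected given {V}.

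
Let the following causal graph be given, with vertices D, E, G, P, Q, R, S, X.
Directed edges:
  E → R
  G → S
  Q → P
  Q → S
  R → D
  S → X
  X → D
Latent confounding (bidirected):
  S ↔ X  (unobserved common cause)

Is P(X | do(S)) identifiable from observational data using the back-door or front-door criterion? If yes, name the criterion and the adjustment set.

desc(S)\{S}={D,X}; candidates ⊆ {E,G,P,Q,R}.
S↔X: latent back-door arc(s) into S.
size 0: {}; under {} S still reaches {D,G,P,Q,X} ∋ X.
size 1: {E}, {G}, {P} …(+2); under {E} S still reaches {D,G,P,Q,X} ∋ X.
size 2: {E,G}, {E,P}, {E,Q} …(+7); under {E,G} S still reaches {D,P,Q,X} ∋ X.
S↔X cannot be blocked by any observed set — no back-door set.
No mediator lies on a directed S→…→X path.
Neither criterion identifies P(X|do(S)) in this graph.

P(X|do(S)): not identifiable (no BD/FD set).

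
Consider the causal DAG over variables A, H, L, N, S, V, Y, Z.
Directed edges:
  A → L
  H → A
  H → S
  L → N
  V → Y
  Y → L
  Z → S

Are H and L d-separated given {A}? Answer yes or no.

Yes — H ⊥ L | {A}.

Bayes-Ball from H | {A} reaches {S}.
L ∉ reach(H|{A}) ⇒ H ⊥ L | {A}.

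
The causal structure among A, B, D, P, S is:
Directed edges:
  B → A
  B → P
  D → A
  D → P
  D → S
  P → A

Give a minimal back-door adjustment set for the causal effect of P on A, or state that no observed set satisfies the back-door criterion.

desc(P)\{P}={A}; candidates ⊆ {B,D,S}.
size 0: {}; under {} P still reaches {A,B,D,S} ∋ A.
size 1: {B}, {D}, {S}; under {B} P still reaches {A,D,S} ∋ A.
{B,D}: P⊥A given {B,D} in G with P→· removed — back-door holds.

P→A: minimal back-door set {B, D}.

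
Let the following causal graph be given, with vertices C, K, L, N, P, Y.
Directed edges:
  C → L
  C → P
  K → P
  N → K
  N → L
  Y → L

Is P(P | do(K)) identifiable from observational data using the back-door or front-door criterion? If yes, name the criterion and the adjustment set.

desc(K)\{K}={P}; candidates ⊆ {C,L,N,Y}.
∅: K⊥P given ∅ in G with K→· removed — back-door holds.
P(P|do(K)) = P(P|K) — no adjustment needed.

P(P|do(K)): backdoor, adjust for ∅.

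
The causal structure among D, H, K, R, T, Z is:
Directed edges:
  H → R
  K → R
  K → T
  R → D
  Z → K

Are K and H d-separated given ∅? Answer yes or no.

Bayes-Ball from K | ∅ reaches {D,R,T,Z}.
H ∉ reach(K|∅) ⇒ K ⊥ H | ∅.

Yes — K ⊥ H | ∅.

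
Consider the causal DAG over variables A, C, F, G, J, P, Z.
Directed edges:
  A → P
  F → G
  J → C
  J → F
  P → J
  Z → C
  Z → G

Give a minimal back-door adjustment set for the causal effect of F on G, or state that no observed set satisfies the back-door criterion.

desc(F)\{F}={G}; candidates ⊆ {A,C,J,P,Z}.
∅: F⊥G given ∅ in G with F→· removed — back-door holds.

F→G: minimal back-door set ∅.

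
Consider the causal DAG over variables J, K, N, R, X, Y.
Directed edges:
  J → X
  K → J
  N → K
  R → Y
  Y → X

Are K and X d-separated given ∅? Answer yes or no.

No — K and X are d-connected given ∅.

Bayes-Ball from K | ∅ reaches {J,N,X}.
X ∈ reach(K|∅) ⇒ K ⊥̸ X | ∅.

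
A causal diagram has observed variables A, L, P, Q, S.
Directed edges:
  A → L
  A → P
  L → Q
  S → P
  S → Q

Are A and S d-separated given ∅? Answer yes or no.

Yes — A ⊥ S | ∅.

Bayes-Ball from A | ∅ reaches {L,P,Q}.
S ∉ reach(A|∅) ⇒ A ⊥ S | ∅.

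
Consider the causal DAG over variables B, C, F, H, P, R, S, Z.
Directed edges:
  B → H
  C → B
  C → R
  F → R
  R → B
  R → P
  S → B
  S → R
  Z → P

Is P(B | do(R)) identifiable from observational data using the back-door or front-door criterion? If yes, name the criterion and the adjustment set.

P(B|do(R)): backdoor, adjust for {C, S}.

desc(R)\{R}={B,H,P}; candidates ⊆ {C,F,S,Z}.
size 0: {}; under {} R still reaches {B,C,F,H,S} ∋ B.
size 1: {C}, {F}, {S} …(+1); under {C} R still reaches {B,F,H,S} ∋ B.
{C,S}: R⊥B given {C,S} in G with R→· removed — back-door holds.
P(B|do(R)) = Σ_{C,S} P(B|R,C,S)·P(C,S).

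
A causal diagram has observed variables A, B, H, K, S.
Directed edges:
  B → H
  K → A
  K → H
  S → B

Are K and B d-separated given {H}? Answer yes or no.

Bayes-Ball from K | {H} reaches {A,B,S}.
B ∈ reach(K|{H}) ⇒ K ⊥̸ B | {H}.

No — K and B are d-connected given {H}.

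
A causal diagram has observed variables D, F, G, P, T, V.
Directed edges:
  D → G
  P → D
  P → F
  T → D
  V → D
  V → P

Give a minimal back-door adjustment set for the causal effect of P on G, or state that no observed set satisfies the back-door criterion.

desc(P)\{P}={D,F,G}; candidates ⊆ {T,V}.
size 0: {}; under {} P still reaches {D,G,V} ∋ G.
{V}: P⊥G given {V} in G with P→· removed — back-door holds.

P→G: minimal back-door set {V}.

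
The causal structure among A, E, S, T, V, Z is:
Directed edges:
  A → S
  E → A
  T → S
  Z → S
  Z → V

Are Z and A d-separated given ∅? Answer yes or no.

Bayes-Ball from Z | ∅ reaches {S,V}.
A ∉ reach(Z|∅) ⇒ Z ⊥ A | ∅.

Yes — Z ⊥ A | ∅.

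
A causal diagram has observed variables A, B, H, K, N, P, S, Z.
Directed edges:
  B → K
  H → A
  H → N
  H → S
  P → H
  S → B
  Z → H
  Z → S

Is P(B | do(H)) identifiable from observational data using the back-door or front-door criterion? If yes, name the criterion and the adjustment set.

desc(H)\{H}={A,B,K,N,S}; candidates ⊆ {P,Z}.
size 0: {}; under {} H still reaches {B,K,P,S,Z} ∋ B.
{Z}: H⊥B given {Z} in G with H→· removed — back-door holds.
P(B|do(H)) = Σ_{Z} P(B|H,Z)·P(Z).

P(B|do(H)): backdoor, adjust for {Z}.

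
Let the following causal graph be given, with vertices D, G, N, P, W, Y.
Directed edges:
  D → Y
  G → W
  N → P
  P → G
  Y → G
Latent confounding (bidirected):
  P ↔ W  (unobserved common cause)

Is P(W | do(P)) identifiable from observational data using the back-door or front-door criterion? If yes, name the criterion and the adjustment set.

P(W|do(P)): frontdoor, adjust for {G}.

desc(P)\{P}={G,W}; candidates ⊆ {D,N,Y}.
P↔W: latent back-door arc(s) into P.
size 0: {}; under {} P still reaches {N,W} ∋ W.
size 1: {D}, {N}, {Y}; under {D} P still reaches {N,W} ∋ W.
size 2: {D,N}, {D,Y}, {N,Y}; under {D,N} P still reaches {W} ∋ W.
P↔W cannot be blocked by any observed set — no back-door set.
{G}: (i) intercepts every directed P→W path; (ii) no back-door P→{G}; (iii) {P} blocks every back-door {G}→W. Front-door holds.
P(W|do(P)) = Σ_{G} P(G|P) Σ_{P'} P(W|G,P')P(P').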